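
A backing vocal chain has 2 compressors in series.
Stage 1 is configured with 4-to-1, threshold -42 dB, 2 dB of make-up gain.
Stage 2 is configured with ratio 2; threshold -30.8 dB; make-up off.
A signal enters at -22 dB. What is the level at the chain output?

-35 dB

Stage 1: overshoot 20 dB → 20/4 = 5 dB → -37 dB; +2 dB make-up → -35 dB.
Stage 2: below threshold (-35 ≤ -30.8); passes unchanged; output -35 dB.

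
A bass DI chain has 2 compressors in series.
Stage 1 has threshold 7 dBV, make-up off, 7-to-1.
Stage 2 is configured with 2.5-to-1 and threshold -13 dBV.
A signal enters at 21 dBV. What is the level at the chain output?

-4.2 dBV

Stage 1: 14 dB above 7 dBV, reduced 7:1 to 2 dB above → 9 dBV.
Stage 2: 9 dBV is 22 dB over -13 dBV; at 2.5:1 that becomes 8.8 dB over, giving -4.2 dBV.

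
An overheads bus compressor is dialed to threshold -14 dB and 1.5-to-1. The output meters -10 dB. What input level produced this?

-8 dB

Post-compression overshoot = -10 − (-14) = 4 dB.
Input overshoot = R × output overshoot = 6 dB → input = -14 + 6 = -8 dB.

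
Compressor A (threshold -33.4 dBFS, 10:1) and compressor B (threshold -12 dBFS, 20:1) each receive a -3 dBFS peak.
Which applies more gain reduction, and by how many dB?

A, by 18.81 dB

A: 30.4 dB over, compressed to 3.04 dB over, so 27.36 dB of GR.
B: 9 dB over, compressed to 0.45 dB over, so 8.55 dB of GR.
A applies 18.81 dB more gain reduction.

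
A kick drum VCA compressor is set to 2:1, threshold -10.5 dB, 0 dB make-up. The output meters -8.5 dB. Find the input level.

The compressed level sits -8.5 − (-10.5) = 2 dB over threshold.
Input overshoot = R × output overshoot = 4 dB → input = -10.5 + 4 = -6.5 dB.

-6.5 dB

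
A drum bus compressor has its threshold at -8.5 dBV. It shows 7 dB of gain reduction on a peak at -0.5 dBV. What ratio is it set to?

8:1

Input overshoot = -0.5 − (-8.5) = 8 dB.
Output overshoot = 8 − 7 = 1 dB.
Ratio = input overshoot / output overshoot = 8 / 1 = 8.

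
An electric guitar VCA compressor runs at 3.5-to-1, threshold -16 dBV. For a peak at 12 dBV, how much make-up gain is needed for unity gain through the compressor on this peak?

Overshoot 28 dB → 28/3.5 = 8 dB after compression, so the compressed level is -16 + 8 = -8 dBV.
Make-up = target − compressed = 12 − (-8) = 20 dB.

20 dB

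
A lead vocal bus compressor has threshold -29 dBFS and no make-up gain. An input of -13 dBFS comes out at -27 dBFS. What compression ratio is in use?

8:1

Input overshoot = -13 − (-29) = 16 dB; output overshoot = -27 − (-29) = 2 dB.
Ratio = 16 / 2 = 8.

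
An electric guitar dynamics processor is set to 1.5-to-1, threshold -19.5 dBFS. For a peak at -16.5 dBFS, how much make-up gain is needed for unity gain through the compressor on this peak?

1 dB

Without make-up, output = threshold + overshoot/1.5 = -19.5 + 2 = -17.5 dBFS.
Gap to target: 1 dB.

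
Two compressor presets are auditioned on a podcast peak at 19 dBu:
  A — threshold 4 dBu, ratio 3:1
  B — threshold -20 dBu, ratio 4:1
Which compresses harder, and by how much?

B, by 19.25 dB

A: overshoot 15 dB → output overshoot 5 dB → GR 10 dB.
B: overshoot 39 dB → output overshoot 9.75 dB → GR 29.25 dB.
B applies 19.25 dB more gain reduction.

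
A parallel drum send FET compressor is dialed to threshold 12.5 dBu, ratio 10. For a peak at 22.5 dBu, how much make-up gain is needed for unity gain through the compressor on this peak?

9 dB

Without make-up, output = threshold + overshoot/10 = 12.5 + 1 = 13.5 dBu.
Gap to target: 9 dB.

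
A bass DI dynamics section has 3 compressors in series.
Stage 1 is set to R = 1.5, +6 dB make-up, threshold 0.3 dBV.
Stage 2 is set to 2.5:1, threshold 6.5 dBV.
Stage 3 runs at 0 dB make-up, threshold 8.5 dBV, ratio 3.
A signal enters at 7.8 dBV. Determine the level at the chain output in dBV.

Stage 1: overshoot 7.5 dB → 7.5/1.5 = 5 dB → 5.3 dBV; +6 dB make-up → 11.3 dBV.
Stage 2: overshoot 4.8 dB → 4.8/2.5 = 1.92 dB → 8.42 dBV.
Stage 3: 8.42 dBV ≤ 8.5 dBV, so stage 3 doesn't engage; output 8.42 dBV.

8.42 dBV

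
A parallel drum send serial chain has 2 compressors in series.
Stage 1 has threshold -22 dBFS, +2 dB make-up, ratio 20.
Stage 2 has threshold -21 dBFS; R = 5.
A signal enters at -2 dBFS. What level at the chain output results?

-20.6 dBFS

Stage 1: -2 dBFS is 20 dB over -22 dBFS; at 20:1 that becomes 1 dB over, giving -21 dBFS; +2 dB make-up → -19 dBFS.
Stage 2: -19 dBFS is 2 dB over -21 dBFS; at 5:1 that becomes 0.4 dB over, giving -20.6 dBFS.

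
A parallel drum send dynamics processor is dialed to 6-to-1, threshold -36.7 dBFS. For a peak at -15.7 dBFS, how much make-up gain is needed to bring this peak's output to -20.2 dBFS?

The peak compresses to -36.7 + 21/6 = -33.2 dBFS.
To reach -20.2 dBFS requires -20.2 − (-33.2) = 13 dB of make-up.

13 dB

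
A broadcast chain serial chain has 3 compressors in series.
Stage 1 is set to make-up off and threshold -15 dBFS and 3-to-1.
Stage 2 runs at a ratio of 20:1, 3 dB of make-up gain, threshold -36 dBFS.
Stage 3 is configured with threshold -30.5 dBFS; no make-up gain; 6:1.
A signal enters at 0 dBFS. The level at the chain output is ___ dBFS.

Stage 1: 15 dB above -15 dBFS, reduced 3:1 to 5 dB above → -10 dBFS.
Stage 2: overshoot 26 dB → 26/20 = 1.3 dB → -34.7 dBFS; +3 dB make-up → -31.7 dBFS.
Stage 3: -31.7 dBFS is at or below the -30.5 dBFS threshold — no compression; output -31.7 dBFS.

-31.7 dBFS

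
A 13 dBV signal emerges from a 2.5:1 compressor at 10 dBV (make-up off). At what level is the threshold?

8 dBV

Input is 5 dB above T (since output overshoot × R = input overshoot: (10 − T)·2.5 = 13 − T gives T = 8 dBV).
Check: 8 + (13 − 8)/2.5 = 8 + 2 = 10 dBV. ✓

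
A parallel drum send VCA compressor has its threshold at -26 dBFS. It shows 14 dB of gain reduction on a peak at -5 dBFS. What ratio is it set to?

3:1

Input overshoot = -5 − (-26) = 21 dB.
Output overshoot = 21 − 14 = 7 dB.
Ratio = input overshoot / output overshoot = 21 / 7 = 3.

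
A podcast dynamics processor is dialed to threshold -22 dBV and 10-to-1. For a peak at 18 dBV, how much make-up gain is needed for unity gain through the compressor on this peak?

36 dB

Without make-up, output = threshold + overshoot/10 = -22 + 4 = -18 dBV.
Gap to target: 36 dB.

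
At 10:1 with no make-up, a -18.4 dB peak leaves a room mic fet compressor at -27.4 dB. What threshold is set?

Let T be the threshold. Output overshoot = (input overshoot)/R, so -27.4 − T = (-18.4 − T)/10.
10·(-27.4 − T) = -18.4 − T → 9·T = -274 − (-18.4) = -255.6.
T = -255.6/9 = -28.4 dB.

-28.4 dB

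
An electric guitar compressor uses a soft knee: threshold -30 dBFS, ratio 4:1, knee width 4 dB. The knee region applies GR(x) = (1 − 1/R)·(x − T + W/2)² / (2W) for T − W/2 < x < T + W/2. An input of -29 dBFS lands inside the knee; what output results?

x − T + W/2 = -29 − (-30) + 2 = 3.
GR = (1 − 1/4) × 3² / 8 = 0.75 × 9 / 8 = 0.84375 dB.
Output = -29 − 0.84375 = -29.84375 dBFS.

-29.84375 dBFS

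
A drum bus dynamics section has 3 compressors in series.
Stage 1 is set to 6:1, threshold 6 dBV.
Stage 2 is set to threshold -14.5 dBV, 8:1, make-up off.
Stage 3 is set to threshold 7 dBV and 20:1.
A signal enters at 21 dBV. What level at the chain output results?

Stage 1: 15 dB above 6 dBV, reduced 6:1 to 2.5 dB above → 8.5 dBV.
Stage 2: 23 dB above -14.5 dBV, reduced 8:1 to 2.875 dB above → -11.625 dBV.
Stage 3: -11.625 dBV is at or below the 7 dBV threshold — no compression; output -11.625 dBV.

-11.625 dBV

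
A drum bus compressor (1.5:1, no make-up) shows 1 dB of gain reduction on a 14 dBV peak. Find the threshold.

11 dBV

Input is 3 dB above T (since output overshoot × R = input overshoot: (13 − T)·1.5 = 14 − T gives T = 11 dBV).
Check: 11 + (14 − 11)/1.5 = 11 + 2 = 13 dBV. ✓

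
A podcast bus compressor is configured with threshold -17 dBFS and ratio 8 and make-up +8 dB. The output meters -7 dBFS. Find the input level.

-1 dBFS

Stripping the +8 dB make-up gives -15 dBFS at the gain stage.
That's 2 dB above the -17 dBFS threshold.
Before 8:1 compression the overshoot was 2 × 8 = 16 dB, so input = -17 + 16 = -1 dBFS.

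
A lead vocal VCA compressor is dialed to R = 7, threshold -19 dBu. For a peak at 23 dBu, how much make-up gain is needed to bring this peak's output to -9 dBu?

4 dB

Overshoot 42 dB → 42/7 = 6 dB after compression, so the compressed level is -19 + 6 = -13 dBu.
Make-up = target − compressed = -9 − (-13) = 4 dB.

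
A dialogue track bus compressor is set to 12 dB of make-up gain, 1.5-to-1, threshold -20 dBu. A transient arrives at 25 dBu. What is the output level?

22 dBu

25 dBu sits 45 dB over threshold.
1.5:1 compression reduces that to 45/1.5 = 30 dB over.
That puts the output at 10 dBu; make-up adds 12 dB, giving 22 dBu.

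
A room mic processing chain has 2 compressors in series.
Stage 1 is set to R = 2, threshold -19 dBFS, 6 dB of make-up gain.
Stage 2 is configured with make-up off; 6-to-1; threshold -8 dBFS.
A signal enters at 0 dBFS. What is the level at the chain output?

-7.25 dBFS

Stage 1: overshoot 19 dB → 19/2 = 9.5 dB → -9.5 dBFS; +6 dB make-up → -3.5 dBFS.
Stage 2: 4.5 dB above -8 dBFS, reduced 6:1 to 0.75 dB above → -7.25 dBFS.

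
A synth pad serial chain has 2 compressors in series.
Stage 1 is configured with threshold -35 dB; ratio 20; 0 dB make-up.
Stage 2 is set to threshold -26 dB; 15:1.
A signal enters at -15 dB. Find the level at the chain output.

-34 dB

Stage 1: overshoot 20 dB → 20/20 = 1 dB → -34 dB.
Stage 2: -34 dB ≤ -26 dB, so stage 2 doesn't engage; output -34 dB.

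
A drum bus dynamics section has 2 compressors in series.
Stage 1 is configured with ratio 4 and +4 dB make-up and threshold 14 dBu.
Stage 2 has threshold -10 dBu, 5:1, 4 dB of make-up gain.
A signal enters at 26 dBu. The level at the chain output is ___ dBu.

Stage 1: 12 dB above 14 dBu, reduced 4:1 to 3 dB above → 17 dBu; +4 dB make-up → 21 dBu.
Stage 2: 21 dBu is 31 dB over -10 dBu; at 5:1 that becomes 6.2 dB over, giving -3.8 dBu; +4 dB make-up → 0.2 dBu.

0.2 dBu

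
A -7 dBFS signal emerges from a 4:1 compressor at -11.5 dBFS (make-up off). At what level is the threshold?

-13 dBFS

Input is 6 dB above T (since output overshoot × R = input overshoot: (-11.5 − T)·4 = -7 − T gives T = -13 dBFS).
Check: -13 + (-7 − (-13))/4 = -13 + 1.5 = -11.5 dBFS. ✓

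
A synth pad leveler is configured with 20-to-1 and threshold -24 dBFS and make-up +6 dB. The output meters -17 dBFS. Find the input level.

-4 dBFS

Remove make-up: -17 − 6 = -23 dBFS.
Post-compression overshoot = -23 − (-24) = 1 dB.
Undo the ratio: input overshoot = 1 × 20 = 20 dB, giving input = -4 dBFS.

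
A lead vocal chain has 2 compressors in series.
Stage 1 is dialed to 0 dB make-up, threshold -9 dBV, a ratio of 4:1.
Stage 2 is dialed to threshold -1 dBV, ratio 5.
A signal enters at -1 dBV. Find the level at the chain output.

Stage 1: 8 dB above -9 dBV, reduced 4:1 to 2 dB above → -7 dBV.
Stage 2: below threshold (-7 ≤ -1); passes unchanged; output -7 dBV.

-7 dBV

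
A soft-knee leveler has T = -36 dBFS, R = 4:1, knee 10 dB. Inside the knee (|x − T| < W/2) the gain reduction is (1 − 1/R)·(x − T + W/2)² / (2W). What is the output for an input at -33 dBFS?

x − T + W/2 = -33 − (-36) + 5 = 8.
GR = (1 − 1/4) × 8² / 20 = 0.75 × 64 / 20 = 2.4 dB.
Output = -33 − 2.4 = -35.4 dBFS.

-35.4 dBFS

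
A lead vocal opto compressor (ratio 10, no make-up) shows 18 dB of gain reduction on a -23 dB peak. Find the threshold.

-43 dB

Input is 20 dB above T (since output overshoot × R = input overshoot: (-41 − T)·10 = -23 − T gives T = -43 dB).
Check: -43 + (-23 − (-43))/10 = -43 + 2 = -41 dB. ✓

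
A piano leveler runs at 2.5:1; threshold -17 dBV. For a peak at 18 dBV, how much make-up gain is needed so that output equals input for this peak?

21 dB

The peak compresses to -17 + 35/2.5 = -3 dBV.
To reach 18 dBV requires 18 − (-3) = 21 dB of make-up.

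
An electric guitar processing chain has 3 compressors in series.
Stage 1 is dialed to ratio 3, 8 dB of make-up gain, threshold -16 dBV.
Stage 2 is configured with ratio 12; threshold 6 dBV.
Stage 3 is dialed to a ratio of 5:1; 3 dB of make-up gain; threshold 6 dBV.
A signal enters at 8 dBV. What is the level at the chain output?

3 dBV

Stage 1: 8 dBV is 24 dB over -16 dBV; at 3:1 that becomes 8 dB over, giving -8 dBV; +8 dB make-up → 0 dBV.
Stage 2: 0 dBV is at or below the 6 dBV threshold — no compression; output 0 dBV.
Stage 3: below threshold (0 ≤ 6); passes unchanged; make-up brings it to 3 dBV.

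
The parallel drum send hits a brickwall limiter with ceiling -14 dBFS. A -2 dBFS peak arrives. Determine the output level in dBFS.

-14 dBFS

The limiter clamps the peak to its -14 dBFS ceiling.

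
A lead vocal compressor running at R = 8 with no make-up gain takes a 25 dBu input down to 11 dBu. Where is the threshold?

9 dBu

Gain reduction = 25 − 11 = 14 dB; output overshoot = GR / (R − 1) = 14 / 7 = 2 dB.
Threshold = output − output overshoot = 11 − 2 = 9 dBu.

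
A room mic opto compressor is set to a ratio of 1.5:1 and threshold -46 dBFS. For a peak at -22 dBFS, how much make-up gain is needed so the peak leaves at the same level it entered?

Without make-up, output = threshold + overshoot/1.5 = -46 + 16 = -30 dBFS.
Gap to target: 8 dB.

8 dB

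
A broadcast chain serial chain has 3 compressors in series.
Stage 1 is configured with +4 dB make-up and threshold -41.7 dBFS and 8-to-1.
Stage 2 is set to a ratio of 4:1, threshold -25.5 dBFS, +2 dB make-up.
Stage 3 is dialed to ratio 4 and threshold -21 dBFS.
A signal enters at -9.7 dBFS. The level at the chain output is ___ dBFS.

Stage 1: 32 dB above -41.7 dBFS, reduced 8:1 to 4 dB above → -37.7 dBFS; +4 dB make-up → -33.7 dBFS.
Stage 2: -33.7 dBFS is at or below the -25.5 dBFS threshold — no compression; make-up brings it to -31.7 dBFS.
Stage 3: -31.7 dBFS ≤ -21 dBFS, so stage 3 doesn't engage; output -31.7 dBFS.

-31.7 dBFS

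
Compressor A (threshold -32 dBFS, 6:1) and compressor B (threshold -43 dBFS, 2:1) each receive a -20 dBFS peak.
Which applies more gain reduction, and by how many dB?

A: GR = 12 − 12/6 = 10 dB.
B: GR = 23 − 23/2 = 11.5 dB.
B reduces 1.5 dB more.

B, by 1.5 dB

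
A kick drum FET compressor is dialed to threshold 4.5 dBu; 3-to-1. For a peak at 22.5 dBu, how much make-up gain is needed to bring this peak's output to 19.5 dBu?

Without make-up, output = threshold + overshoot/3 = 4.5 + 6 = 10.5 dBu.
Gap to target: 9 dB.

9 dB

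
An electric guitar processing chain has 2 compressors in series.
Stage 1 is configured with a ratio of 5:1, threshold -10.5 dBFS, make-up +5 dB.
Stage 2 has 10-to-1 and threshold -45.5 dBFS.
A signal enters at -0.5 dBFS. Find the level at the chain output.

Stage 1: overshoot 10 dB → 10/5 = 2 dB → -8.5 dBFS; +5 dB make-up → -3.5 dBFS.
Stage 2: overshoot 42 dB → 42/10 = 4.2 dB → -41.3 dBFS.

-41.3 dBFS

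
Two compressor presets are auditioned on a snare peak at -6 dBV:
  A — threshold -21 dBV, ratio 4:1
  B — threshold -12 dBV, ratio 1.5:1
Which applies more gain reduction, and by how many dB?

A, by 9.25 dB

A: GR = 15 − 15/4 = 11.25 dB.
B: GR = 6 − 6/1.5 = 2 dB.
A applies 9.25 dB more gain reduction.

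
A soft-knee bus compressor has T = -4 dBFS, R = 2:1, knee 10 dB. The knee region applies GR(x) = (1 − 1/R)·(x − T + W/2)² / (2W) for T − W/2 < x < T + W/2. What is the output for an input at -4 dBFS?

-4.625 dBFS

x − T + W/2 = -4 − (-4) + 5 = 5.
GR = (1 − 1/2) × 5² / 20 = 0.5 × 25 / 20 = 0.625 dB.
Output = -4 − 0.625 = -4.625 dBFS.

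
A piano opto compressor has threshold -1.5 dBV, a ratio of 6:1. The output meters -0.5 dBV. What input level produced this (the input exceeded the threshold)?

4.5 dBV

Post-compression overshoot = -0.5 − (-1.5) = 1 dB.
Undo the ratio: input overshoot = 1 × 6 = 6 dB, giving input = 4.5 dBV.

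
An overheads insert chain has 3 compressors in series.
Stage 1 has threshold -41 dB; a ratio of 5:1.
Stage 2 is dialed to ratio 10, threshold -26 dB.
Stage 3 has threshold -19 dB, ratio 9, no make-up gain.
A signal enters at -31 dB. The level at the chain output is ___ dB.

-39 dB

Stage 1: overshoot 10 dB → 10/5 = 2 dB → -39 dB.
Stage 2: -39 dB ≤ -26 dB, so stage 2 doesn't engage; output -39 dB.
Stage 3: -39 dB ≤ -19 dB, so stage 3 doesn't engage; output -39 dB.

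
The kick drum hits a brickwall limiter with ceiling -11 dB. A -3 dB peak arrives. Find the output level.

-11 dB

A brickwall limiter is an ∞:1 compressor: any input above the ceiling is clamped to -11 dB.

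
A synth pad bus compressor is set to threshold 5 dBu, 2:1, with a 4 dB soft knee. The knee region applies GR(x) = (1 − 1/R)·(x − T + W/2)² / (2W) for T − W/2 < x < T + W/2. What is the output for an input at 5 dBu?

x − T + W/2 = 5 − 5 + 2 = 2.
GR = (1 − 1/2) × 2² / 8 = 0.5 × 4 / 8 = 0.25 dB.
Output = 5 − 0.25 = 4.75 dBu.

4.75 dBu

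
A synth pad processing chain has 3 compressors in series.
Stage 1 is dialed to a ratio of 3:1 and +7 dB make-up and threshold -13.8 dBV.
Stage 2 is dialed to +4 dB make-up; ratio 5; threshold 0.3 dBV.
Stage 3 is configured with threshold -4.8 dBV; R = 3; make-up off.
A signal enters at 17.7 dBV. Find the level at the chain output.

-1.54 dBV

Stage 1: 31.5 dB above -13.8 dBV, reduced 3:1 to 10.5 dB above → -3.3 dBV; +7 dB make-up → 3.7 dBV.
Stage 2: 3.7 dBV is 3.4 dB over 0.3 dBV; at 5:1 that becomes 0.68 dB over, giving 0.98 dBV; +4 dB make-up → 4.98 dBV.
Stage 3: overshoot 9.78 dB → 9.78/3 = 3.26 dB → -1.54 dBV.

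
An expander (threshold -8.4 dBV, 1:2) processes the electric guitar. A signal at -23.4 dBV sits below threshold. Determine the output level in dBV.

-38.4 dBV

Undershoot = (-8.4) − (-23.4) = 15 dB.
At 1:2, that expands to 30 dB under threshold.
Output = -8.4 − 30 = -38.4 dBV.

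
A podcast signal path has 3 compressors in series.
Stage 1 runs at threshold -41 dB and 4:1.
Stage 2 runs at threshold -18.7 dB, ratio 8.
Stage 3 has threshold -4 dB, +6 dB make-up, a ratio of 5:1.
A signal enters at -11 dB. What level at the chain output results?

-27.5 dB

Stage 1: 30 dB above -41 dB, reduced 4:1 to 7.5 dB above → -33.5 dB.
Stage 2: -33.5 dB ≤ -18.7 dB, so stage 2 doesn't engage; output -33.5 dB.
Stage 3: -33.5 dB is at or below the -4 dB threshold — no compression; make-up brings it to -27.5 dB.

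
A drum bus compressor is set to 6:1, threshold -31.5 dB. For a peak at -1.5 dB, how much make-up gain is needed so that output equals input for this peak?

25 dB

The peak compresses to -31.5 + 30/6 = -26.5 dB.
To reach -1.5 dB requires -1.5 − (-26.5) = 25 dB of make-up.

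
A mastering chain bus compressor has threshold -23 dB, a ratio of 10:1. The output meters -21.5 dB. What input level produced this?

-8 dB

That's 1.5 dB above the -23 dB threshold.
Undo the ratio: input overshoot = 1.5 × 10 = 15 dB, giving input = -8 dB.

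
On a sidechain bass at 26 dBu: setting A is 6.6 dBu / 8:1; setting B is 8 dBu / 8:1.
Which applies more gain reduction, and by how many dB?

A: overshoot 19.4 dB → output overshoot 2.425 dB → GR 16.975 dB.
B: overshoot 18 dB → output overshoot 2.25 dB → GR 15.75 dB.
A reduces 1.225 dB more.

A, by 1.225 dB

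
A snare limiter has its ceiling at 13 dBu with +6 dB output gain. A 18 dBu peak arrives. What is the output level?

A brickwall limiter is an ∞:1 compressor: any input above the ceiling is clamped to 13 dBu.
Output gain then adds 6 dB: 13 + 6 = 19 dBu.

19 dBu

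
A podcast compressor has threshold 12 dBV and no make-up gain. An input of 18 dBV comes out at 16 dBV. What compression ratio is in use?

1.5:1

Input overshoot = 18 − 12 = 6 dB; output overshoot = 16 − 12 = 4 dB.
Ratio = 6 / 4 = 1.5.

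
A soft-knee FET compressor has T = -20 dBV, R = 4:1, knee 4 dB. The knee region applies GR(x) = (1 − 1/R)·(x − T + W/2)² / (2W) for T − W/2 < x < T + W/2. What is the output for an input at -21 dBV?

-21.09375 dBV

x − T + W/2 = -21 − (-20) + 2 = 1.
GR = (1 − 1/4) × 1² / 8 = 0.75 × 1 / 8 = 0.09375 dB.
Output = -21 − 0.09375 = -21.09375 dBV.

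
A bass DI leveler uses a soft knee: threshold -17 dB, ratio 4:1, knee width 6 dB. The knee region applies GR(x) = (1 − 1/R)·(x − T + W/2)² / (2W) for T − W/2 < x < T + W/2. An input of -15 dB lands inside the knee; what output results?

-16.5625 dB

x − T + W/2 = -15 − (-17) + 3 = 5.
GR = (1 − 1/4) × 5² / 12 = 0.75 × 25 / 12 = 1.5625 dB.
Output = -15 − 1.5625 = -16.5625 dB.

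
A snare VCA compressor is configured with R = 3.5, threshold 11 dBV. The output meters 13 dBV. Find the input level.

That's 2 dB above the 11 dBV threshold.
Input overshoot = R × output overshoot = 7 dB → input = 11 + 7 = 18 dBV.

18 dBV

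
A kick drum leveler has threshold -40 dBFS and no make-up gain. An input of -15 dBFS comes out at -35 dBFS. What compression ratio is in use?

Input overshoot = -15 − (-40) = 25 dB; output overshoot = -35 − (-40) = 5 dB.
Ratio = 25 / 5 = 5.

5:1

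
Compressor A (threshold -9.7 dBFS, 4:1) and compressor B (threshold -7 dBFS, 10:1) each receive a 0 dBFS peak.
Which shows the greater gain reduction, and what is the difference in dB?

A: overshoot 9.7 dB → output overshoot 2.425 dB → GR 7.275 dB.
B: overshoot 7 dB → output overshoot 0.7 dB → GR 6.3 dB.
Difference: 0.975 dB in favour of A.

A, by 0.975 dB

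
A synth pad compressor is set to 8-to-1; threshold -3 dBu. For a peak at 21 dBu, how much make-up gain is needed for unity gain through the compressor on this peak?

The peak compresses to -3 + 24/8 = 0 dBu.
To reach 21 dBu requires 21 − 0 = 21 dB of make-up.

21 dB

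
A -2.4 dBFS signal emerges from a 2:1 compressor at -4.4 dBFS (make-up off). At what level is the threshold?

-6.4 dBFS

Let T be the threshold. Output overshoot = (input overshoot)/R, so -4.4 − T = (-2.4 − T)/2.
2·(-4.4 − T) = -2.4 − T → 1·T = -8.8 − (-2.4) = -6.4.
T = -6.4/1 = -6.4 dBFS.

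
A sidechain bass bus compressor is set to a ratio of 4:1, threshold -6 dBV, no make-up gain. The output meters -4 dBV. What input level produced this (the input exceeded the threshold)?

2 dBV

That's 2 dB above the -6 dBV threshold.
Undo the ratio: input overshoot = 2 × 4 = 8 dB, giving input = 2 dBV.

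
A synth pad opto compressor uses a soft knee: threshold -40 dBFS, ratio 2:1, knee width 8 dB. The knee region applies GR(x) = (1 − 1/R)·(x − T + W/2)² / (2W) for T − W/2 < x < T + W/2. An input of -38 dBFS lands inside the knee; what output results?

x − T + W/2 = -38 − (-40) + 4 = 6.
GR = (1 − 1/2) × 6² / 16 = 0.5 × 36 / 16 = 1.125 dB.
Output = -38 − 1.125 = -39.125 dBFS.

-39.125 dBFS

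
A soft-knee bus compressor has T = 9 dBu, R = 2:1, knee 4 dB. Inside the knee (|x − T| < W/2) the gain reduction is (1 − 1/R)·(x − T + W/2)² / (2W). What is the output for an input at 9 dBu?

8.75 dBu

x − T + W/2 = 9 − 9 + 2 = 2.
GR = (1 − 1/2) × 2² / 8 = 0.5 × 4 / 8 = 0.25 dB.
Output = 9 − 0.25 = 8.75 dBu.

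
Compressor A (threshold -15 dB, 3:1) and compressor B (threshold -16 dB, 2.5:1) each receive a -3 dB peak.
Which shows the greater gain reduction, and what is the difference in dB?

A: overshoot 12 dB → output overshoot 4 dB → GR 8 dB.
B: overshoot 13 dB → output overshoot 5.2 dB → GR 7.8 dB.
Difference: 0.2 dB in favour of A.

A, by 0.2 dB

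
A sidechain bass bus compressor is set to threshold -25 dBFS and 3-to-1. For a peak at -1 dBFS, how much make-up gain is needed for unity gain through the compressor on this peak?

16 dB

Overshoot 24 dB → 24/3 = 8 dB after compression, so the compressed level is -25 + 8 = -17 dBFS.
Make-up = target − compressed = -1 − (-17) = 16 dB.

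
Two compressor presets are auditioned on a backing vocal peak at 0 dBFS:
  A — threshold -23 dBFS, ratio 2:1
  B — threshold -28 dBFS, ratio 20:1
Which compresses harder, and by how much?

B, by 15.1 dB

A: overshoot 23 dB → output overshoot 11.5 dB → GR 11.5 dB.
B: overshoot 28 dB → output overshoot 1.4 dB → GR 26.6 dB.
B reduces 15.1 dB more.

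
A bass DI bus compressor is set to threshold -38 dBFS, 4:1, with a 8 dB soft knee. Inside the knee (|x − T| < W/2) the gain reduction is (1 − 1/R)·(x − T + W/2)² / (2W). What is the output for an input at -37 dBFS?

-38.171875 dBFS

x − T + W/2 = -37 − (-38) + 4 = 5.
GR = (1 − 1/4) × 5² / 16 = 0.75 × 25 / 16 = 1.171875 dB.
Output = -37 − 1.171875 = -38.171875 dBFS.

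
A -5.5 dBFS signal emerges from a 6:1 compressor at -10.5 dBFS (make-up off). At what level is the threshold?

-11.5 dBFS

Let T be the threshold. Output overshoot = (input overshoot)/R, so -10.5 − T = (-5.5 − T)/6.
6·(-10.5 − T) = -5.5 − T → 5·T = -63 − (-5.5) = -57.5.
T = -57.5/5 = -11.5 dBFS.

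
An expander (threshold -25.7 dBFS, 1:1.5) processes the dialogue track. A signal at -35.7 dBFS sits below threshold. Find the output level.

Undershoot = (-25.7) − (-35.7) = 10 dB.
At 1:1.5, that expands to 15 dB under threshold.
Output = -25.7 − 15 = -40.7 dBFS.

-40.7 dBFS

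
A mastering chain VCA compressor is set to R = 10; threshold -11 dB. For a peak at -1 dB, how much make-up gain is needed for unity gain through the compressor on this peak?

9 dB

Overshoot 10 dB → 10/10 = 1 dB after compression, so the compressed level is -11 + 1 = -10 dB.
Make-up = target − compressed = -1 − (-10) = 9 dB.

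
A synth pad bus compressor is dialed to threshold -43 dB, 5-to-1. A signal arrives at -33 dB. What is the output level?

-41 dB

The input is 10 dB above the -43 dB threshold.
At 5:1 the overshoot is divided by 5, leaving 2 dB above threshold.
That puts the output at -41 dB.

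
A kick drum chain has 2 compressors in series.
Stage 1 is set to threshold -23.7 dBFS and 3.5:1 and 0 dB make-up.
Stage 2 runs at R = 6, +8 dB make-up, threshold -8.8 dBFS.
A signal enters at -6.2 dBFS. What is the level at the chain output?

Stage 1: -6.2 dBFS is 17.5 dB over -23.7 dBFS; at 3.5:1 that becomes 5 dB over, giving -18.7 dBFS.
Stage 2: -18.7 dBFS is at or below the -8.8 dBFS threshold — no compression; make-up brings it to -10.7 dBFS.

-10.7 dBFS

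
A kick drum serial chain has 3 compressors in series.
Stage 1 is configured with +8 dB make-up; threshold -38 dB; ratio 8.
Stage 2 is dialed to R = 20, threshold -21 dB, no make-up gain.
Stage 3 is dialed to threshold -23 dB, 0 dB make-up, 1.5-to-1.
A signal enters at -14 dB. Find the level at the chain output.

Stage 1: overshoot 24 dB → 24/8 = 3 dB → -35 dB; +8 dB make-up → -27 dB.
Stage 2: below threshold (-27 ≤ -21); passes unchanged; output -27 dB.
Stage 3: below threshold (-27 ≤ -23); passes unchanged; output -27 dB.

-27 dB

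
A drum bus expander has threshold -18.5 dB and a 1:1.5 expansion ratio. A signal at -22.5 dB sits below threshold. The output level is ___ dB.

The input is 4 dB below the -18.5 dB threshold.
A 1:1.5 expander multiplies undershoot by 1.5: 4 × 1.5 = 6 dB below threshold.
Output = -18.5 − 6 = -24.5 dB.

-24.5 dB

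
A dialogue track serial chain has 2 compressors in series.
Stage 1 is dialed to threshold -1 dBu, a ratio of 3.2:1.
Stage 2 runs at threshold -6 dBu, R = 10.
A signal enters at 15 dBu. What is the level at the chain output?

-5 dBu

Stage 1: 16 dB above -1 dBu, reduced 3.2:1 to 5 dB above → 4 dBu.
Stage 2: 4 dBu is 10 dB over -6 dBu; at 10:1 that becomes 1 dB over, giving -5 dBu.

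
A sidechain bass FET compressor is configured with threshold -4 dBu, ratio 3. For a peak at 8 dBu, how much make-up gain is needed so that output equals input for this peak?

The peak compresses to -4 + 12/3 = 0 dBu.
To reach 8 dBu requires 8 − 0 = 8 dB of make-up.

8 dB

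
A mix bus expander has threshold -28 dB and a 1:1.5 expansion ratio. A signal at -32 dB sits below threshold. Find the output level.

Below threshold, a 1:1.5 expander applies gain = (1.5−1)×(T − x) of attenuation.
(1.5−1) × 4 = 2 dB, so output = -32 − 2 = -34 dB.

-34 dB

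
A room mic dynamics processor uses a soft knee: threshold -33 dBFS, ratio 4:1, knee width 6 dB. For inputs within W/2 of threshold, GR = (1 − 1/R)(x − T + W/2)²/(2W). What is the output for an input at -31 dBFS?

x − T + W/2 = -31 − (-33) + 3 = 5.
GR = (1 − 1/4) × 5² / 12 = 0.75 × 25 / 12 = 1.5625 dB.
Output = -31 − 1.5625 = -32.5625 dBFS.

-32.5625 dBFS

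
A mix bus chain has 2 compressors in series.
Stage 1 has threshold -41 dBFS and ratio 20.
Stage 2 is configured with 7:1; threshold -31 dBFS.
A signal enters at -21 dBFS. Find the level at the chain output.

-40 dBFS

Stage 1: 20 dB above -41 dBFS, reduced 20:1 to 1 dB above → -40 dBFS.
Stage 2: -40 dBFS is at or below the -31 dBFS threshold — no compression; output -40 dBFS.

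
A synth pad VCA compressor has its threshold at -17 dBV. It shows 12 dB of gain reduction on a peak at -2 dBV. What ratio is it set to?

5:1

Input overshoot = -2 − (-17) = 15 dB.
Output overshoot = 15 − 12 = 3 dB.
Ratio = input overshoot / output overshoot = 15 / 3 = 5.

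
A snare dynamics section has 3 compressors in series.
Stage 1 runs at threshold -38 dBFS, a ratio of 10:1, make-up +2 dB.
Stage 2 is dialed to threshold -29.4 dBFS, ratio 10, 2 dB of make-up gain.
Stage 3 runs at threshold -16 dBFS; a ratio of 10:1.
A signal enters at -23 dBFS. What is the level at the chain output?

-32.5 dBFS

Stage 1: 15 dB above -38 dBFS, reduced 10:1 to 1.5 dB above → -36.5 dBFS; +2 dB make-up → -34.5 dBFS.
Stage 2: below threshold (-34.5 ≤ -29.4); passes unchanged; make-up brings it to -32.5 dBFS.
Stage 3: -32.5 dBFS ≤ -16 dBFS, so stage 3 doesn't engage; output -32.5 dBFS.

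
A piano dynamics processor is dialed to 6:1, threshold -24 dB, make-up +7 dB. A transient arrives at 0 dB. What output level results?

-13 dB

The input is 24 dB above the -24 dB threshold.
At 6:1 the overshoot is divided by 6, leaving 4 dB above threshold.
Output = -24 + 4 = -20 dB; make-up adds 7 dB, giving -13 dB.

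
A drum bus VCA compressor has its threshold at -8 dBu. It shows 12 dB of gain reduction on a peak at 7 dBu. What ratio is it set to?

Input overshoot = 7 − (-8) = 15 dB.
Output overshoot = 15 − 12 = 3 dB.
Ratio = input overshoot / output overshoot = 15 / 3 = 5.

5:1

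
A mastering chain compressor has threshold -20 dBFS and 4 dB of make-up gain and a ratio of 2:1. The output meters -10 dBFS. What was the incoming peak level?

Remove make-up: -10 − 4 = -14 dBFS.
That's 6 dB above the -20 dBFS threshold.
Before 2:1 compression the overshoot was 6 × 2 = 12 dB, so input = -20 + 12 = -8 dBFS.

-8 dBFS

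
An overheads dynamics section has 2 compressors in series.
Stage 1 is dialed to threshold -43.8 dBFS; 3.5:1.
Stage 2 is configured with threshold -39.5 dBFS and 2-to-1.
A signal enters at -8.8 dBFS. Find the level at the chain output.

Stage 1: 35 dB above -43.8 dBFS, reduced 3.5:1 to 10 dB above → -33.8 dBFS.
Stage 2: 5.7 dB above -39.5 dBFS, reduced 2:1 to 2.85 dB above → -36.65 dBFS.

-36.65 dBFS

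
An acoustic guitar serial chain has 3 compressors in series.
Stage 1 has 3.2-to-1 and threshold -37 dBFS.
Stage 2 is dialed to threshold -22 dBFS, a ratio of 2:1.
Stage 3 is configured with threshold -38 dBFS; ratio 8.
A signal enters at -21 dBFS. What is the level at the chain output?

Stage 1: overshoot 16 dB → 16/3.2 = 5 dB → -32 dBFS.
Stage 2: -32 dBFS ≤ -22 dBFS, so stage 2 doesn't engage; output -32 dBFS.
Stage 3: 6 dB above -38 dBFS, reduced 8:1 to 0.75 dB above → -37.25 dBFS.

-37.25 dBFS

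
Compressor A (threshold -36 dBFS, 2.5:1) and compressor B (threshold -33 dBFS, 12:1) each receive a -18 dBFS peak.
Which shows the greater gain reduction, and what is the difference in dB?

A: GR = 18 − 18/2.5 = 10.8 dB.
B: GR = 15 − 15/12 = 13.75 dB.
B reduces 2.95 dB more.

B, by 2.95 dB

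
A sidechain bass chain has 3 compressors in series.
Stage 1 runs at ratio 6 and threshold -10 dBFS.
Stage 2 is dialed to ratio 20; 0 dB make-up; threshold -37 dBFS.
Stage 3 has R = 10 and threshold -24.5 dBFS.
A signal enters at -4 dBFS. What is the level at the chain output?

-35.6 dBFS

Stage 1: overshoot 6 dB → 6/6 = 1 dB → -9 dBFS.
Stage 2: -9 dBFS is 28 dB over -37 dBFS; at 20:1 that becomes 1.4 dB over, giving -35.6 dBFS.
Stage 3: below threshold (-35.6 ≤ -24.5); passes unchanged; output -35.6 dBFS.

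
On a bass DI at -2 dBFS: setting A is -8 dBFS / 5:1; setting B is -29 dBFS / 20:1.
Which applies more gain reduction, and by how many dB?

A: GR = 6 − 6/5 = 4.8 dB.
B: GR = 27 − 27/20 = 25.65 dB.
B reduces 20.85 dB more.

B, by 20.85 dB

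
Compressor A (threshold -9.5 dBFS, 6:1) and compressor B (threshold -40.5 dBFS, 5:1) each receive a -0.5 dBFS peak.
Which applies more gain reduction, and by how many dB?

B, by 24.5 dB

A: 9 dB over, compressed to 1.5 dB over, so 7.5 dB of GR.
B: 40 dB over, compressed to 8 dB over, so 32 dB of GR.
B reduces 24.5 dB more.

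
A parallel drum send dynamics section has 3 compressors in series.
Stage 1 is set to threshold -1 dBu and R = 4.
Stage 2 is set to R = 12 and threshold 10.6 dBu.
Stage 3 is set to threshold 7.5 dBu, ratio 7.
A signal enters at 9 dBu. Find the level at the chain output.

Stage 1: overshoot 10 dB → 10/4 = 2.5 dB → 1.5 dBu.
Stage 2: below threshold (1.5 ≤ 10.6); passes unchanged; output 1.5 dBu.
Stage 3: 1.5 dBu ≤ 7.5 dBu, so stage 3 doesn't engage; output 1.5 dBu.

1.5 dBu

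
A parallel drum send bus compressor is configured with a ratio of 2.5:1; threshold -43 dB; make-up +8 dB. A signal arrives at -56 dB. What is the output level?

-48 dB

-56 dB is 13 dB below the -43 dB threshold, so no gain reduction is applied.
Make-up gain adds 8 dB: -56 + 8 = -48 dB.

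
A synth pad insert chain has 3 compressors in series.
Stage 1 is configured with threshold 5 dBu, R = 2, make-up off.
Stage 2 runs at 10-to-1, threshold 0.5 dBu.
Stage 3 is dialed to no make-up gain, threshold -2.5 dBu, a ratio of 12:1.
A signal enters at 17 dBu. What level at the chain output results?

Stage 1: 12 dB above 5 dBu, reduced 2:1 to 6 dB above → 11 dBu.
Stage 2: 10.5 dB above 0.5 dBu, reduced 10:1 to 1.05 dB above → 1.55 dBu.
Stage 3: 1.55 dBu is 4.05 dB over -2.5 dBu; at 12:1 that becomes 0.3375 dB over, giving -2.1625 dBu.

-2.1625 dBu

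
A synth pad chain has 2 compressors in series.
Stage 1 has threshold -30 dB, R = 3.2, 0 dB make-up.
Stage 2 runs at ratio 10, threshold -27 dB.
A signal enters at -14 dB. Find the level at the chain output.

-26.8 dB

Stage 1: 16 dB above -30 dB, reduced 3.2:1 to 5 dB above → -25 dB.
Stage 2: 2 dB above -27 dB, reduced 10:1 to 0.2 dB above → -26.8 dB.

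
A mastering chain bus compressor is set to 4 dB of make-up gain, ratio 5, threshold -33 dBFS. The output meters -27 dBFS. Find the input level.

Stripping the +4 dB make-up gives -31 dBFS at the gain stage.
That's 2 dB above the -33 dBFS threshold.
Undo the ratio: input overshoot = 2 × 5 = 10 dB, giving input = -23 dBFS.

-23 dBFS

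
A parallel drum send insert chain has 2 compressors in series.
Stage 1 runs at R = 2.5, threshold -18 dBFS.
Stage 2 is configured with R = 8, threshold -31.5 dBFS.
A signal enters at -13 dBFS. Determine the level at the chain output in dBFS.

Stage 1: overshoot 5 dB → 5/2.5 = 2 dB → -16 dBFS.
Stage 2: overshoot 15.5 dB → 15.5/8 = 1.9375 dB → -29.5625 dBFS.

-29.5625 dBFS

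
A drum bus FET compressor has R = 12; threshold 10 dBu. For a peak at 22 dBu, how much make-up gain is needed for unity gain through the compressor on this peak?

Overshoot 12 dB → 12/12 = 1 dB after compression, so the compressed level is 10 + 1 = 11 dBu.
Make-up = target − compressed = 22 − 11 = 11 dB.

11 dB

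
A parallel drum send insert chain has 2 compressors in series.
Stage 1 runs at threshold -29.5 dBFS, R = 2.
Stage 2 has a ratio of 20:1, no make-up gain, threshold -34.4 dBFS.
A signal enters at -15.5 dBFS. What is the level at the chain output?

Stage 1: overshoot 14 dB → 14/2 = 7 dB → -22.5 dBFS.
Stage 2: overshoot 11.9 dB → 11.9/20 = 0.595 dB → -33.805 dBFS.

-33.805 dBFS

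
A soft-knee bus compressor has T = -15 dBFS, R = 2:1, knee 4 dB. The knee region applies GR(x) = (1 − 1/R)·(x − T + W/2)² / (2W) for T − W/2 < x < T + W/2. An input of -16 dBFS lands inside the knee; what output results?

-16.0625 dBFS

x − T + W/2 = -16 − (-15) + 2 = 1.
GR = (1 − 1/2) × 1² / 8 = 0.5 × 1 / 8 = 0.0625 dB.
Output = -16 − 0.0625 = -16.0625 dBFS.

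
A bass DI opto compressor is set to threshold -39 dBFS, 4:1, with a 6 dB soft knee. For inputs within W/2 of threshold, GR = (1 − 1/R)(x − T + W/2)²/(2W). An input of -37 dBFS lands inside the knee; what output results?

x − T + W/2 = -37 − (-39) + 3 = 5.
GR = (1 − 1/4) × 5² / 12 = 0.75 × 25 / 12 = 1.5625 dB.
Output = -37 − 1.5625 = -38.5625 dBFS.

-38.5625 dBFS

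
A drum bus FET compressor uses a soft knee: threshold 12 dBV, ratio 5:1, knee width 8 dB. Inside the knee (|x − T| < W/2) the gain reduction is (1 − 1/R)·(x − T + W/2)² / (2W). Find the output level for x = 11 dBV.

10.55 dBV

x − T + W/2 = 11 − 12 + 4 = 3.
GR = (1 − 1/5) × 3² / 16 = 0.8 × 9 / 16 = 0.45 dB.
Output = 11 − 0.45 = 10.55 dBV.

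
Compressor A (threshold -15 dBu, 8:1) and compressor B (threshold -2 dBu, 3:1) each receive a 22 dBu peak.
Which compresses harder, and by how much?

A: GR = 37 − 37/8 = 32.375 dB.
B: GR = 24 − 24/3 = 16 dB.
A applies 16.375 dB more gain reduction.

A, by 16.375 dB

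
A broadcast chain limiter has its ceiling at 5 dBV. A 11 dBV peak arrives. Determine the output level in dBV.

5 dBV

At ∞:1, everything above 5 dBV is held at the ceiling.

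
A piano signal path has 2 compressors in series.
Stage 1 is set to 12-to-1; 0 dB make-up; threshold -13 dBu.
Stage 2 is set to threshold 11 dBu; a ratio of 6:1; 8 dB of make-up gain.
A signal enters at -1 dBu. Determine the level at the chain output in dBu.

-4 dBu

Stage 1: 12 dB above -13 dBu, reduced 12:1 to 1 dB above → -12 dBu.
Stage 2: -12 dBu is at or below the 11 dBu threshold — no compression; make-up brings it to -4 dBu.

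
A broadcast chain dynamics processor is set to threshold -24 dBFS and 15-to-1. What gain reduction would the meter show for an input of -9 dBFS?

The signal is 15 dB above threshold.
A 15:1 ratio leaves 1 dB of that excess.
GR = overshoot in − overshoot out = 15 − 1 = 14 dB.

14 dB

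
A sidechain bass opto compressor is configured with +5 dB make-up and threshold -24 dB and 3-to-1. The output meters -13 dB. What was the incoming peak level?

-6 dB

Remove make-up: -13 − 5 = -18 dB.
Post-compression overshoot = -18 − (-24) = 6 dB.
Undo the ratio: input overshoot = 6 × 3 = 18 dB, giving input = -6 dB.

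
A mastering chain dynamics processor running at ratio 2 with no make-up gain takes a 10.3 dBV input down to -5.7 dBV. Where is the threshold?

Let T be the threshold. Output overshoot = (input overshoot)/R, so -5.7 − T = (10.3 − T)/2.
2·(-5.7 − T) = 10.3 − T → 1·T = -11.4 − 10.3 = -21.7.
T = -21.7/1 = -21.7 dBV.

-21.7 dBV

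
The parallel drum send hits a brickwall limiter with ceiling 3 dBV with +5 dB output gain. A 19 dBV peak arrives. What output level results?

8 dBV

A brickwall limiter is an ∞:1 compressor: any input above the ceiling is clamped to 3 dBV.
Output gain then adds 5 dB: 3 + 5 = 8 dBV.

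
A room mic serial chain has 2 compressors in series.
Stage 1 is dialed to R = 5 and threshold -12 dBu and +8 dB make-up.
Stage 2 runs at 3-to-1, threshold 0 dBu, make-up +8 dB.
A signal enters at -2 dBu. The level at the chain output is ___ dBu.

6 dBu

Stage 1: 10 dB above -12 dBu, reduced 5:1 to 2 dB above → -10 dBu; +8 dB make-up → -2 dBu.
Stage 2: -2 dBu is at or below the 0 dBu threshold — no compression; make-up brings it to 6 dBu.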